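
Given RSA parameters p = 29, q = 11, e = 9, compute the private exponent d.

Step 1: n = 29 * 11 = 319.
Step 2: phi(n) = 28 * 10 = 280.
Step 3: Find d such that 9 * d = 1 (mod 280).
Step 4: d = 9^(-1) mod 280 = 249.
Verification: 9 * 249 = 2241 = 8 * 280 + 1.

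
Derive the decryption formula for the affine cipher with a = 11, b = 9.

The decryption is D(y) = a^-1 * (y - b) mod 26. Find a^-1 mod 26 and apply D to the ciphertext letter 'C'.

Step 1: Find a^-1, the modular inverse of 11 mod 26.
Step 2: We need 11 * a^-1 = 1 (mod 26).
Step 3: 11 * 19 = 209 = 8 * 26 + 1, so a^-1 = 19.
Step 4: D(y) = 19(y - 9) mod 26.
Step 5: Apply to 'C' (y = 2): D(2) = 19 * (2 - 9) mod 26 = 19 * -7 mod 26 = 23 -> 'X'.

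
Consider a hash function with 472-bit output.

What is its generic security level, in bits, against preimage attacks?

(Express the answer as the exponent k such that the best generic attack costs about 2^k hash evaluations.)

Step 1: The hash has a 472-bit output.
Step 2: Preimage resistance means: given a digest h(x), it should be infeasible to find any input that hashes to it.
With a 472-bit output there are 2^472 possible digests, so a generic brute-force preimage search costs about 2^472 evaluations.
Step 3: Security level = 472 bits.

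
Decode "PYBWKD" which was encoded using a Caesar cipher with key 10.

Step 1: Reverse the shift by subtracting 10 from each letter position.
  P (position 15) -> position (15-10) mod 26 = 5 -> F
  Y (position 24) -> position (24-10) mod 26 = 14 -> O
  B (position 1) -> position (1-10) mod 26 = 17 -> R
  W (position 22) -> position (22-10) mod 26 = 12 -> M
  K (position 10) -> position (10-10) mod 26 = 0 -> A
  D (position 3) -> position (3-10) mod 26 = 19 -> T
Decrypted message: FORMAT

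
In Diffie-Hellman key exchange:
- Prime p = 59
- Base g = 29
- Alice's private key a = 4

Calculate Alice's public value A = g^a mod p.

Step 1: A = g^a mod p = 29^4 mod 59.
  29^1 mod 59 = 29
  29^2 mod 59 = (29 * 29) mod 59 = 15
  29^3 mod 59 = (15 * 29) mod 59 = 22
  29^4 mod 59 = (22 * 29) mod 59 = 48
Result: A = 48.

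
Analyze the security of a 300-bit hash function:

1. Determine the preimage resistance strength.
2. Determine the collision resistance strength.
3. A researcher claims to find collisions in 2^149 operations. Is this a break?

Step 1: Preimage resistance requires brute-force of 2^300 operations.
Step 2: Collision resistance (birthday bound) = 2^(300/2) = 2^150.
Step 3: The claimed attack costs 2^149 operations.
Step 4: Since 2^149 < 2^150, the claimed attack beats the generic birthday bound, so collision resistance is broken.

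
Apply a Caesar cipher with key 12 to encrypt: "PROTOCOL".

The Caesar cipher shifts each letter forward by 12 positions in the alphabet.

Step 1: For each letter, shift forward by 12 positions (mod 26).
  P (position 15) -> position (15+12) mod 26 = 1 -> B
  R (position 17) -> position (17+12) mod 26 = 3 -> D
  O (position 14) -> position (14+12) mod 26 = 0 -> A
  T (position 19) -> position (19+12) mod 26 = 5 -> F
  O (position 14) -> position (14+12) mod 26 = 0 -> A
  C (position 2) -> position (2+12) mod 26 = 14 -> O
  O (position 14) -> position (14+12) mod 26 = 0 -> A
  L (position 11) -> position (11+12) mod 26 = 23 -> X
Result: BDAFAOAX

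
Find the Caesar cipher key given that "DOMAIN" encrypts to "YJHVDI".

Step 1: Compare first letters: D (position 3) -> Y (position 24).
Step 2: Shift = (24 - 3) mod 26 = 21.
The shift value is 21.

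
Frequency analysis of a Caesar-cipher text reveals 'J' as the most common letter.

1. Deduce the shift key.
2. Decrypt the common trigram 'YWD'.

Step 1: In English, 'E' is the most frequent letter (12.7%).
Step 2: The most frequent ciphertext letter is 'J' (position 9).
Step 3: Shift = (9 - 4) mod 26 = 5.
Step 4: Decrypt 'YWD' by shifting back 5:
  Y -> T
  W -> R
  D -> Y
Step 5: 'YWD' decrypts to 'TRY'.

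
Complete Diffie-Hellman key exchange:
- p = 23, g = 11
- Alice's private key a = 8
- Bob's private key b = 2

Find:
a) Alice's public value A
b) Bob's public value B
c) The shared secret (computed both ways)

Step 1: A = g^a mod p = 11^8 mod 23 = 8.
Step 2: B = g^b mod p = 11^2 mod 23 = 6.
Step 3: Alice computes s = B^a mod p = 6^8 mod 23 = 18.
Step 4: Bob computes s = A^b mod p = 8^2 mod 23 = 18.
Both sides agree: shared secret = 18.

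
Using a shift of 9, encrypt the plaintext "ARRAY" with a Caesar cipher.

Step 1: For each letter, shift forward by 9 positions (mod 26).
  A (position 0) -> position (0+9) mod 26 = 9 -> J
  R (position 17) -> position (17+9) mod 26 = 0 -> A
  R (position 17) -> position (17+9) mod 26 = 0 -> A
  A (position 0) -> position (0+9) mod 26 = 9 -> J
  Y (position 24) -> position (24+9) mod 26 = 7 -> H
Result: JAAJH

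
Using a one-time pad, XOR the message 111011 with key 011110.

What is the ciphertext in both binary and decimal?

Step 1: Write out the XOR operation bit by bit:
  Message: 111011
  Key:     011110
  XOR:     100101
Step 2: Convert to decimal: 100101 = 37.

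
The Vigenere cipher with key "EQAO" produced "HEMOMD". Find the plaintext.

Step 1: Extend key: EQAOEQ
Step 2: Decrypt each letter (c - k) mod 26:
  H(7) - E(4) = (7-4) mod 26 = 3 = D
  E(4) - Q(16) = (4-16) mod 26 = 14 = O
  M(12) - A(0) = (12-0) mod 26 = 12 = M
  O(14) - O(14) = (14-14) mod 26 = 0 = A
  M(12) - E(4) = (12-4) mod 26 = 8 = I
  D(3) - Q(16) = (3-16) mod 26 = 13 = N
Plaintext: DOMAIN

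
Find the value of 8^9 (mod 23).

Step 1: Compute 8^9 mod 23 step by step, reducing modulo 23 at each step.
  8^1 mod 23 = 8
  8^2 mod 23 = (8 * 8) mod 23 = 18
  8^3 mod 23 = (18 * 8) mod 23 = 6
  8^4 mod 23 = (6 * 8) mod 23 = 2
  8^5 mod 23 = (2 * 8) mod 23 = 16
  8^6 mod 23 = (16 * 8) mod 23 = 13
  8^7 mod 23 = (13 * 8) mod 23 = 12
  8^8 mod 23 = (12 * 8) mod 23 = 4
  8^9 mod 23 = (4 * 8) mod 23 = 9
Step 2: Result = 9.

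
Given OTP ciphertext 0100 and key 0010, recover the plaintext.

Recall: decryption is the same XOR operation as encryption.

Step 1: XOR ciphertext with key:
  Ciphertext: 0100
  Key:        0010
  XOR:        0110
Step 2: Plaintext = 0110 = 6 in decimal.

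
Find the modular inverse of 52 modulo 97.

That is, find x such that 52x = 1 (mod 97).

Step 1: We need x such that 52 * x = 1 (mod 97).
Step 2: Using the extended Euclidean algorithm or trial:
  52 * 28 = 1456 = 15 * 97 + 1.
Step 3: Since 1456 mod 97 = 1, the inverse is x = 28.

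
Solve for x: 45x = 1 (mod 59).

Step 1: We need x such that 45 * x = 1 (mod 59).
Step 2: Using the extended Euclidean algorithm or trial:
  45 * 21 = 945 = 16 * 59 + 1.
Step 3: Since 945 mod 59 = 1, the inverse is x = 21.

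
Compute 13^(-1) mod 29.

Step 1: We need x such that 13 * x = 1 (mod 29).
Step 2: Using the extended Euclidean algorithm or trial:
  13 * 9 = 117 = 4 * 29 + 1.
Step 3: Since 117 mod 29 = 1, the inverse is x = 9.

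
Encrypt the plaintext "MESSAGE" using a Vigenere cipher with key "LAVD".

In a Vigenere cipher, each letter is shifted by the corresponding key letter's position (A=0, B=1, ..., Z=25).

Step 1: Repeat key to match plaintext length:
  Plaintext: MESSAGE
  Key:       LAVDLAV
Step 2: Encrypt each letter:
  M(12) + L(11) = (12+11) mod 26 = 23 = X
  E(4) + A(0) = (4+0) mod 26 = 4 = E
  S(18) + V(21) = (18+21) mod 26 = 13 = N
  S(18) + D(3) = (18+3) mod 26 = 21 = V
  A(0) + L(11) = (0+11) mod 26 = 11 = L
  G(6) + A(0) = (6+0) mod 26 = 6 = G
  E(4) + V(21) = (4+21) mod 26 = 25 = Z
Ciphertext: XENVLGZ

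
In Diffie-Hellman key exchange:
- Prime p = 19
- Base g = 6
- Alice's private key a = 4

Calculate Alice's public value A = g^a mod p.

Step 1: A = g^a mod p = 6^4 mod 19.
  6^1 mod 19 = 6
  6^2 mod 19 = (6 * 6) mod 19 = 17
  6^3 mod 19 = (17 * 6) mod 19 = 7
  6^4 mod 19 = (7 * 6) mod 19 = 4
Result: A = 4.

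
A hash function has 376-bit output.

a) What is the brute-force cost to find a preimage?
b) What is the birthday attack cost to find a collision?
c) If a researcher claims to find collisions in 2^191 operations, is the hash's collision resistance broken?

Step 1: Preimage resistance requires brute-force of 2^376 operations.
Step 2: Collision resistance (birthday bound) = 2^(376/2) = 2^188.
Step 3: The claimed attack costs 2^191 operations.
Step 4: Since 2^191 >= 2^188, the claimed attack is no faster than the generic birthday attack, so this does not break collision resistance.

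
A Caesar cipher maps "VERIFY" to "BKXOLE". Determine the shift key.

Step 1: Compare first letters: V (position 21) -> B (position 1).
Step 2: Shift = (1 - 21) mod 26 = 6.
The shift value is 6.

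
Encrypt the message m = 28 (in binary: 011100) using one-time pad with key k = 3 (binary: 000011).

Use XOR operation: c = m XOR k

Step 1: Write out the XOR operation bit by bit:
  Message: 011100
  Key:     000011
  XOR:     011111
Step 2: Convert to decimal: 011111 = 31.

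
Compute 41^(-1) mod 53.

Step 1: We need x such that 41 * x = 1 (mod 53).
Step 2: Using the extended Euclidean algorithm or trial:
  41 * 22 = 902 = 17 * 53 + 1.
Step 3: Since 902 mod 53 = 1, the inverse is x = 22.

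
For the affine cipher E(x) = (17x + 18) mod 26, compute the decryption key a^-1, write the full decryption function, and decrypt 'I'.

Step 1: Find a^-1, the modular inverse of 17 mod 26.
Step 2: We need 17 * a^-1 = 1 (mod 26).
Step 3: 17 * 23 = 391 = 15 * 26 + 1, so a^-1 = 23.
Step 4: D(y) = 23(y - 18) mod 26.
Step 5: Apply to 'I' (y = 8): D(8) = 23 * (8 - 18) mod 26 = 23 * -10 mod 26 = 4 -> 'E'.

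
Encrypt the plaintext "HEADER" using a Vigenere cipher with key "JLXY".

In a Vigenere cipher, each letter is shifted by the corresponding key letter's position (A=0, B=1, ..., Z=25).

Step 1: Repeat key to match plaintext length:
  Plaintext: HEADER
  Key:       JLXYJL
Step 2: Encrypt each letter:
  H(7) + J(9) = (7+9) mod 26 = 16 = Q
  E(4) + L(11) = (4+11) mod 26 = 15 = P
  A(0) + X(23) = (0+23) mod 26 = 23 = X
  D(3) + Y(24) = (3+24) mod 26 = 1 = B
  E(4) + J(9) = (4+9) mod 26 = 13 = N
  R(17) + L(11) = (17+11) mod 26 = 2 = C
Ciphertext: QPXBNC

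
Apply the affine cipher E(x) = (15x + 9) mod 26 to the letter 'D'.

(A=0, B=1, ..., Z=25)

Step 1: Convert 'D' to number: x = 3.
Step 2: E(3) = (15 * 3 + 9) mod 26 = 54 mod 26 = 2.
Step 3: Convert 2 back to letter: C.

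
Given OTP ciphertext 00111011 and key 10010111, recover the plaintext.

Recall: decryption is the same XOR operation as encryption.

Step 1: XOR ciphertext with key:
  Ciphertext: 00111011
  Key:        10010111
  XOR:        10101100
Step 2: Plaintext = 10101100 = 172 in decimal.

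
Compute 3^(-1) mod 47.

Step 1: We need x such that 3 * x = 1 (mod 47).
Step 2: Using the extended Euclidean algorithm or trial:
  3 * 16 = 48 = 1 * 47 + 1.
Step 3: Since 48 mod 47 = 1, the inverse is x = 16.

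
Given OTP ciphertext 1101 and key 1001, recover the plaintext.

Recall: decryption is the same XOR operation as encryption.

Step 1: XOR ciphertext with key:
  Ciphertext: 1101
  Key:        1001
  XOR:        0100
Step 2: Plaintext = 0100 = 4 in decimal.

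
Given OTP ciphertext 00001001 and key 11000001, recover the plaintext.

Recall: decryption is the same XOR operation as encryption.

Step 1: XOR ciphertext with key:
  Ciphertext: 00001001
  Key:        11000001
  XOR:        11001000
Step 2: Plaintext = 11001000 = 200 in decimal.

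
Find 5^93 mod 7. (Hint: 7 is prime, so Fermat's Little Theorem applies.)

Step 1: Since 7 is prime, by Fermat's Little Theorem: 5^6 = 1 (mod 7).
Step 2: Reduce exponent: 93 mod 6 = 3.
Step 3: So 5^93 = 5^3 (mod 7).
Step 4: 5^3 mod 7 = 6.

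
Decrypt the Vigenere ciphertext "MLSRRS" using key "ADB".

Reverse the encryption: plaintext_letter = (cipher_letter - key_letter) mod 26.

Step 1: Extend key: ADBADB
Step 2: Decrypt each letter (c - k) mod 26:
  M(12) - A(0) = (12-0) mod 26 = 12 = M
  L(11) - D(3) = (11-3) mod 26 = 8 = I
  S(18) - B(1) = (18-1) mod 26 = 17 = R
  R(17) - A(0) = (17-0) mod 26 = 17 = R
  R(17) - D(3) = (17-3) mod 26 = 14 = O
  S(18) - B(1) = (18-1) mod 26 = 17 = R
Plaintext: MIRROR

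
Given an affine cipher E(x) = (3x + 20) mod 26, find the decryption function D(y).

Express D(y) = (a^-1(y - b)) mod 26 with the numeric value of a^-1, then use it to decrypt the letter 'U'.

Step 1: Find a^-1, the modular inverse of 3 mod 26.
Step 2: We need 3 * a^-1 = 1 (mod 26).
Step 3: 3 * 9 = 27 = 1 * 26 + 1, so a^-1 = 9.
Step 4: D(y) = 9(y - 20) mod 26.
Step 5: Apply to 'U' (y = 20): D(20) = 9 * (20 - 20) mod 26 = 9 * 0 mod 26 = 0 -> 'A'.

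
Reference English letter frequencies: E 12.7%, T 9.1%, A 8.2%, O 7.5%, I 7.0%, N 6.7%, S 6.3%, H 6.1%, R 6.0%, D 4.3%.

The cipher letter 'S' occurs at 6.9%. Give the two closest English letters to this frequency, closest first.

Step 1: Observed frequency of 'S' is 6.9%.
Step 2: Compute distances to each reference frequency and sort:
  I (7.0%): difference = 0.1% <-- BEST
  N (6.7%): difference = 0.2% <-- RUNNER-UP
  O (7.5%): difference = 0.6%
  S (6.3%): difference = 0.6%
  H (6.1%): difference = 0.8%
Step 3: Most likely is 'I' (7.0%, diff 0.1%); second most likely is 'N' (6.7%, diff 0.2%).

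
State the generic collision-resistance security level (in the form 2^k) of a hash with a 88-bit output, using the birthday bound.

Step 1: The birthday paradox gives collision probability ~50% after sqrt(2^n) = 2^(n/2) hashes.
Step 2: For 88-bit output: 2^(88/2) = 2^44.
Step 3: Approximately 2^44 hash computations needed.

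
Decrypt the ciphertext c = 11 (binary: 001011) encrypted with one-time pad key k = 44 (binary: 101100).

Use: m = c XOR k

Step 1: XOR ciphertext with key:
  Ciphertext: 001011
  Key:        101100
  XOR:        100111
Step 2: Plaintext = 100111 = 39 in decimal.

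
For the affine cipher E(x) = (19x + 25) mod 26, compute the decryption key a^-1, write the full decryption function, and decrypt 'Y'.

Step 1: Find a^-1, the modular inverse of 19 mod 26.
Step 2: We need 19 * a^-1 = 1 (mod 26).
Step 3: 19 * 11 = 209 = 8 * 26 + 1, so a^-1 = 11.
Step 4: D(y) = 11(y - 25) mod 26.
Step 5: Apply to 'Y' (y = 24): D(24) = 11 * (24 - 25) mod 26 = 11 * -1 mod 26 = 15 -> 'P'.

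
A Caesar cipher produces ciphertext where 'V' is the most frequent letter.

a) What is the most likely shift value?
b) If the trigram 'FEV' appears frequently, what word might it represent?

Step 1: In English, 'E' is the most frequent letter (12.7%).
Step 2: The most frequent ciphertext letter is 'V' (position 21).
Step 3: Shift = (21 - 4) mod 26 = 17.
Step 4: Decrypt 'FEV' by shifting back 17:
  F -> O
  E -> N
  V -> E
Step 5: 'FEV' decrypts to 'ONE'.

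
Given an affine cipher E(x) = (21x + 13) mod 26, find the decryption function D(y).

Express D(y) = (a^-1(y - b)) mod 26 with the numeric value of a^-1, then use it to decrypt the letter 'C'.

Step 1: Find a^-1, the modular inverse of 21 mod 26.
Step 2: We need 21 * a^-1 = 1 (mod 26).
Step 3: 21 * 5 = 105 = 4 * 26 + 1, so a^-1 = 5.
Step 4: D(y) = 5(y - 13) mod 26.
Step 5: Apply to 'C' (y = 2): D(2) = 5 * (2 - 13) mod 26 = 5 * -11 mod 26 = 23 -> 'X'.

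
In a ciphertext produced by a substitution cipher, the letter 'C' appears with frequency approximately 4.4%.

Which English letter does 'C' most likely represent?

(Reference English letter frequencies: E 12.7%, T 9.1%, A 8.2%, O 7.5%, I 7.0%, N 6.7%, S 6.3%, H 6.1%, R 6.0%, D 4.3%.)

Step 1: The observed frequency is 4.4%.
Step 2: Compare with English frequencies:
  E: 12.7% (difference: 8.3%)
  T: 9.1% (difference: 4.7%)
  A: 8.2% (difference: 3.8%)
  O: 7.5% (difference: 3.1%)
  I: 7.0% (difference: 2.6%)
  N: 6.7% (difference: 2.3%)
  S: 6.3% (difference: 1.9%)
  H: 6.1% (difference: 1.7%)
  R: 6.0% (difference: 1.6%)
  D: 4.3% (difference: 0.1%) <-- closest
Step 3: 'C' most likely represents 'D' (frequency 4.3%).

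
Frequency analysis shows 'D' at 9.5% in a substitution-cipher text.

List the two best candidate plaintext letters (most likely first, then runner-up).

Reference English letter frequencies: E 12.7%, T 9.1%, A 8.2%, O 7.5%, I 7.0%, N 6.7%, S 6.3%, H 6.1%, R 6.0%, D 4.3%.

Step 1: Observed frequency of 'D' is 9.5%.
Step 2: Compute distances to each reference frequency and sort:
  T (9.1%): difference = 0.4% <-- BEST
  A (8.2%): difference = 1.3% <-- RUNNER-UP
  O (7.5%): difference = 2.0%
  I (7.0%): difference = 2.5%
  N (6.7%): difference = 2.8%
Step 3: Most likely is 'T' (9.1%, diff 0.4%); second most likely is 'A' (8.2%, diff 1.3%).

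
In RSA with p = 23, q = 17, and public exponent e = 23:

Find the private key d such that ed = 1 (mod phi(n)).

Step 1: n = 23 * 17 = 391.
Step 2: phi(n) = 22 * 16 = 352.
Step 3: Find d such that 23 * d = 1 (mod 352).
Step 4: d = 23^(-1) mod 352 = 199.
Verification: 23 * 199 = 4577 = 13 * 352 + 1.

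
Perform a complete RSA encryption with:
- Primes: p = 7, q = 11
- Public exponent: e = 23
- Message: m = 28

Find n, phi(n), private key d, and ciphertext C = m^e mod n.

Step 1: n = 7 * 11 = 77.
Step 2: phi(n) = (7-1)(11-1) = 6 * 10 = 60.
Step 3: Find d = 23^(-1) mod 60 = 47.
  Verify: 23 * 47 = 1081 = 1 (mod 60).
Step 4: C = 28^23 mod 77 = 7.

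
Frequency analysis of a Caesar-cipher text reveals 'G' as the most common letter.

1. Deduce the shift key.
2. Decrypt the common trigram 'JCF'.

Step 1: In English, 'E' is the most frequent letter (12.7%).
Step 2: The most frequent ciphertext letter is 'G' (position 6).
Step 3: Shift = (6 - 4) mod 26 = 2.
Step 4: Decrypt 'JCF' by shifting back 2:
  J -> H
  C -> A
  F -> D
Step 5: 'JCF' decrypts to 'HAD'.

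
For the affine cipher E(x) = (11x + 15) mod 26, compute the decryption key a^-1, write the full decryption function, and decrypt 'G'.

Step 1: Find a^-1, the modular inverse of 11 mod 26.
Step 2: We need 11 * a^-1 = 1 (mod 26).
Step 3: 11 * 19 = 209 = 8 * 26 + 1, so a^-1 = 19.
Step 4: D(y) = 19(y - 15) mod 26.
Step 5: Apply to 'G' (y = 6): D(6) = 19 * (6 - 15) mod 26 = 19 * -9 mod 26 = 11 -> 'L'.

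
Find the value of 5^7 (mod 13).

Step 1: Compute 5^7 mod 13 step by step, reducing modulo 13 at each step.
  5^1 mod 13 = 5
  5^2 mod 13 = (5 * 5) mod 13 = 12
  5^3 mod 13 = (12 * 5) mod 13 = 8
  5^4 mod 13 = (8 * 5) mod 13 = 1
  5^5 mod 13 = (1 * 5) mod 13 = 5
  5^6 mod 13 = (5 * 5) mod 13 = 12
  5^7 mod 13 = (12 * 5) mod 13 = 8
Step 2: Result = 8.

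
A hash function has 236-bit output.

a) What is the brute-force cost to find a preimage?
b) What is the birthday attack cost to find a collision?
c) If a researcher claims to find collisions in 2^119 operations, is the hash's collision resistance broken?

Step 1: Preimage resistance requires brute-force of 2^236 operations.
Step 2: Collision resistance (birthday bound) = 2^(236/2) = 2^118.
Step 3: The claimed attack costs 2^119 operations.
Step 4: Since 2^119 >= 2^118, the claimed attack is no faster than the generic birthday attack, so this does not break collision resistance.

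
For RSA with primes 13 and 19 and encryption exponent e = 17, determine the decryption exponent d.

Step 1: n = 13 * 19 = 247.
Step 2: phi(n) = 12 * 18 = 216.
Step 3: Find d such that 17 * d = 1 (mod 216).
Step 4: d = 17^(-1) mod 216 = 89.
Verification: 17 * 89 = 1513 = 7 * 216 + 1.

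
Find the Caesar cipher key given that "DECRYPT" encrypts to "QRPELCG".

Step 1: Compare first letters: D (position 3) -> Q (position 16).
Step 2: Shift = (16 - 3) mod 26 = 13.
The shift value is 13.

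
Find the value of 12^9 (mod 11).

Step 1: Compute 12^9 mod 11 step by step, reducing modulo 11 at each step.
  12^1 mod 11 = 1
  12^2 mod 11 = (1 * 12) mod 11 = 1
  12^3 mod 11 = (1 * 12) mod 11 = 1
  12^4 mod 11 = (1 * 12) mod 11 = 1
  12^5 mod 11 = (1 * 12) mod 11 = 1
  12^6 mod 11 = (1 * 12) mod 11 = 1
  12^7 mod 11 = (1 * 12) mod 11 = 1
  12^8 mod 11 = (1 * 12) mod 11 = 1
  12^9 mod 11 = (1 * 12) mod 11 = 1
Step 2: Result = 1.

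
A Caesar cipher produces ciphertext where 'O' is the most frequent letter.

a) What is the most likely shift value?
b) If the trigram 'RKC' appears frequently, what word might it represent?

Step 1: In English, 'E' is the most frequent letter (12.7%).
Step 2: The most frequent ciphertext letter is 'O' (position 14).
Step 3: Shift = (14 - 4) mod 26 = 10.
Step 4: Decrypt 'RKC' by shifting back 10:
  R -> H
  K -> A
  C -> S
Step 5: 'RKC' decrypts to 'HAS'.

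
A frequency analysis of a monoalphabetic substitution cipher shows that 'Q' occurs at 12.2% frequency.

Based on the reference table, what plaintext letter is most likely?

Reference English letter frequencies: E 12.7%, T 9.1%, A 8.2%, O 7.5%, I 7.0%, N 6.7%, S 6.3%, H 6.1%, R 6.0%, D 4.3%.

Step 1: The observed frequency is 12.2%.
Step 2: Compare with English frequencies:
  E: 12.7% (difference: 0.5%) <-- closest
  T: 9.1% (difference: 3.1%)
  A: 8.2% (difference: 4.0%)
  O: 7.5% (difference: 4.7%)
  I: 7.0% (difference: 5.2%)
  N: 6.7% (difference: 5.5%)
  S: 6.3% (difference: 5.9%)
  H: 6.1% (difference: 6.1%)
  R: 6.0% (difference: 6.2%)
  D: 4.3% (difference: 7.9%)
Step 3: 'Q' most likely represents 'E' (frequency 12.7%).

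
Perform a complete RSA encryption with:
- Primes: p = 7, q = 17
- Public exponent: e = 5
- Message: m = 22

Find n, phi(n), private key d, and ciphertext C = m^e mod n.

Step 1: n = 7 * 17 = 119.
Step 2: phi(n) = (7-1)(17-1) = 6 * 16 = 96.
Step 3: Find d = 5^(-1) mod 96 = 77.
  Verify: 5 * 77 = 385 = 1 (mod 96).
Step 4: C = 22^5 mod 119 = 99.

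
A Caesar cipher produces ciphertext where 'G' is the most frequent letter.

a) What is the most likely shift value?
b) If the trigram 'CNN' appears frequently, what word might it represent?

Step 1: In English, 'E' is the most frequent letter (12.7%).
Step 2: The most frequent ciphertext letter is 'G' (position 6).
Step 3: Shift = (6 - 4) mod 26 = 2.
Step 4: Decrypt 'CNN' by shifting back 2:
  C -> A
  N -> L
  N -> L
Step 5: 'CNN' decrypts to 'ALL'.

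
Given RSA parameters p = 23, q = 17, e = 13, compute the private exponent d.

Step 1: n = 23 * 17 = 391.
Step 2: phi(n) = 22 * 16 = 352.
Step 3: Find d such that 13 * d = 1 (mod 352).
Step 4: d = 13^(-1) mod 352 = 325.
Verification: 13 * 325 = 4225 = 12 * 352 + 1.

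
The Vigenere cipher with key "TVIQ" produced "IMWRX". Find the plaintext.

Step 1: Extend key: TVIQT
Step 2: Decrypt each letter (c - k) mod 26:
  I(8) - T(19) = (8-19) mod 26 = 15 = P
  M(12) - V(21) = (12-21) mod 26 = 17 = R
  W(22) - I(8) = (22-8) mod 26 = 14 = O
  R(17) - Q(16) = (17-16) mod 26 = 1 = B
  X(23) - T(19) = (23-19) mod 26 = 4 = E
Plaintext: PROBE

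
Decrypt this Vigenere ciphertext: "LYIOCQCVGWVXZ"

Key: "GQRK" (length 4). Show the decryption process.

Step 1: Key 'GQRK' has length 4. Extended key: GQRKGQRKGQRKG
Step 2: Decrypt each position:
  L(11) - G(6) = 5 = F
  Y(24) - Q(16) = 8 = I
  I(8) - R(17) = 17 = R
  O(14) - K(10) = 4 = E
  C(2) - G(6) = 22 = W
  Q(16) - Q(16) = 0 = A
  C(2) - R(17) = 11 = L
  V(21) - K(10) = 11 = L
  G(6) - G(6) = 0 = A
  W(22) - Q(16) = 6 = G
  V(21) - R(17) = 4 = E
  X(23) - K(10) = 13 = N
  Z(25) - G(6) = 19 = T
Plaintext: FIREWALLAGENT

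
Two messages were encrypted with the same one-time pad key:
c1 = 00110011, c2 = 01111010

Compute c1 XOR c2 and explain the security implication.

Step 1: c1 XOR c2 = (m1 XOR k) XOR (m2 XOR k).
Step 2: By XOR associativity/commutativity: = m1 XOR m2 XOR k XOR k = m1 XOR m2.
Step 3: 00110011 XOR 01111010 = 01001001 = 73.
Step 4: The key cancels out! An attacker learns m1 XOR m2 = 73, revealing the relationship between plaintexts.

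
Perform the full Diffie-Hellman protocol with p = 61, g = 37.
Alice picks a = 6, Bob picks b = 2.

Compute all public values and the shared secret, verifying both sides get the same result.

Step 1: A = g^a mod p = 37^6 mod 61 = 41.
Step 2: B = g^b mod p = 37^2 mod 61 = 27.
Step 3: Alice computes s = B^a mod p = 27^6 mod 61 = 34.
Step 4: Bob computes s = A^b mod p = 41^2 mod 61 = 34.
Both sides agree: shared secret = 34.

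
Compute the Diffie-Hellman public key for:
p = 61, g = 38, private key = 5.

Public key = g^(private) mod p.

Step 1: A = g^a mod p = 38^5 mod 61.
  38^1 mod 61 = 38
  38^2 mod 61 = (38 * 38) mod 61 = 41
  38^3 mod 61 = (41 * 38) mod 61 = 33
  38^4 mod 61 = (33 * 38) mod 61 = 34
  38^5 mod 61 = (34 * 38) mod 61 = 11
Result: A = 11.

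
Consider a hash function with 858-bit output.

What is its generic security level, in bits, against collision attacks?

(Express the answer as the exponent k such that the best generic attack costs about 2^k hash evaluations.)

Step 1: The hash has a 858-bit output.
Step 2: Collision resistance means it should be infeasible to find any x != y with h(x) = h(y).
By the birthday bound, a generic collision search succeeds after about sqrt(2^858) = 2^(858/2) = 2^429 evaluations.
Step 3: Security level = 429 bits.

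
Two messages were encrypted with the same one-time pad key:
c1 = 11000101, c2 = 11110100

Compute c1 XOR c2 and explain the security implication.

Step 1: c1 XOR c2 = (m1 XOR k) XOR (m2 XOR k).
Step 2: By XOR associativity/commutativity: = m1 XOR m2 XOR k XOR k = m1 XOR m2.
Step 3: 11000101 XOR 11110100 = 00110001 = 49.
Step 4: The key cancels out! An attacker learns m1 XOR m2 = 49, revealing the relationship between plaintexts.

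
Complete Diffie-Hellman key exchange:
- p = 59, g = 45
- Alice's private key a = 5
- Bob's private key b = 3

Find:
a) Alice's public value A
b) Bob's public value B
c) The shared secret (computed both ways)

Step 1: A = g^a mod p = 45^5 mod 59 = 20.
Step 2: B = g^b mod p = 45^3 mod 59 = 29.
Step 3: Alice computes s = B^a mod p = 29^5 mod 59 = 35.
Step 4: Bob computes s = A^b mod p = 20^3 mod 59 = 35.
Both sides agree: shared secret = 35.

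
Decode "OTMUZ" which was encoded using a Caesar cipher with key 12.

Step 1: Reverse the shift by subtracting 12 from each letter position.
  O (position 14) -> position (14-12) mod 26 = 2 -> C
  T (position 19) -> position (19-12) mod 26 = 7 -> H
  M (position 12) -> position (12-12) mod 26 = 0 -> A
  U (position 20) -> position (20-12) mod 26 = 8 -> I
  Z (position 25) -> position (25-12) mod 26 = 13 -> N
Decrypted message: CHAIN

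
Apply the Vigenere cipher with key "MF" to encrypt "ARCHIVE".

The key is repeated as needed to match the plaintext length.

Step 1: Repeat key to match plaintext length:
  Plaintext: ARCHIVE
  Key:       MFMFMFM
Step 2: Encrypt each letter:
  A(0) + M(12) = (0+12) mod 26 = 12 = M
  R(17) + F(5) = (17+5) mod 26 = 22 = W
  C(2) + M(12) = (2+12) mod 26 = 14 = O
  H(7) + F(5) = (7+5) mod 26 = 12 = M
  I(8) + M(12) = (8+12) mod 26 = 20 = U
  V(21) + F(5) = (21+5) mod 26 = 0 = A
  E(4) + M(12) = (4+12) mod 26 = 16 = Q
Ciphertext: MWOMUAQ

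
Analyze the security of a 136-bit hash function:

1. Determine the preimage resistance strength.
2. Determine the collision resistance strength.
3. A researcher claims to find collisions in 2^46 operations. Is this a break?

Step 1: Preimage resistance requires brute-force of 2^136 operations.
Step 2: Collision resistance (birthday bound) = 2^(136/2) = 2^68.
Step 3: The claimed attack costs 2^46 operations.
Step 4: Since 2^46 < 2^68, the claimed attack beats the generic birthday bound, so collision resistance is broken.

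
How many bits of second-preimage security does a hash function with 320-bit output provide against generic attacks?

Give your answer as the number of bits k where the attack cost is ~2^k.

Step 1: The hash has a 320-bit output.
Step 2: Second-preimage resistance means: given a specific input x, it should be infeasible to find a different y with h(y) = h(x).
With a 320-bit output, a generic search for a second preimage costs about 2^320 evaluations (each trial matches the fixed target with probability 2^-320).
Step 3: Security level = 320 bits.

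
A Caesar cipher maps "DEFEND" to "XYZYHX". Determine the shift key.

Step 1: Compare first letters: D (position 3) -> X (position 23).
Step 2: Shift = (23 - 3) mod 26 = 20.
The shift value is 20.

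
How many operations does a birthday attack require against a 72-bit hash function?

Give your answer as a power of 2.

Step 1: The birthday paradox gives collision probability ~50% after sqrt(2^n) = 2^(n/2) hashes.
Step 2: For 72-bit output: 2^(72/2) = 2^36.
Step 3: Approximately 2^36 hash computations needed.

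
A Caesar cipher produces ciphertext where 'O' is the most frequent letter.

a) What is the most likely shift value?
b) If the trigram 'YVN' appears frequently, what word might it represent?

Step 1: In English, 'E' is the most frequent letter (12.7%).
Step 2: The most frequent ciphertext letter is 'O' (position 14).
Step 3: Shift = (14 - 4) mod 26 = 10.
Step 4: Decrypt 'YVN' by shifting back 10:
  Y -> O
  V -> L
  N -> D
Step 5: 'YVN' decrypts to 'OLD'.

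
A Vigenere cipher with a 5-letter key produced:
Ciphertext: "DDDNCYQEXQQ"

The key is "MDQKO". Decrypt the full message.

Step 1: Key 'MDQKO' has length 5. Extended key: MDQKOMDQKOM
Step 2: Decrypt each position:
  D(3) - M(12) = 17 = R
  D(3) - D(3) = 0 = A
  D(3) - Q(16) = 13 = N
  N(13) - K(10) = 3 = D
  C(2) - O(14) = 14 = O
  Y(24) - M(12) = 12 = M
  Q(16) - D(3) = 13 = N
  E(4) - Q(16) = 14 = O
  X(23) - K(10) = 13 = N
  Q(16) - O(14) = 2 = C
  Q(16) - M(12) = 4 = E
Plaintext: RANDOMNONCE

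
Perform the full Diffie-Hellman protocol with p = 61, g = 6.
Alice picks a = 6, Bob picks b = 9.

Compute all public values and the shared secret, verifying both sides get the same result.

Step 1: A = g^a mod p = 6^6 mod 61 = 52.
Step 2: B = g^b mod p = 6^9 mod 61 = 8.
Step 3: Alice computes s = B^a mod p = 8^6 mod 61 = 27.
Step 4: Bob computes s = A^b mod p = 52^9 mod 61 = 27.
Both sides agree: shared secret = 27.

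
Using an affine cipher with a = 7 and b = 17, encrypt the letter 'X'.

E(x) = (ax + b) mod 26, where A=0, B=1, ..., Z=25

Step 1: Convert 'X' to number: x = 23.
Step 2: E(23) = (7 * 23 + 17) mod 26 = 178 mod 26 = 22.
Step 3: Convert 22 back to letter: W.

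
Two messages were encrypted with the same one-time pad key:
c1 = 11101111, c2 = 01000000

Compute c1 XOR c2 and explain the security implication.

Step 1: c1 XOR c2 = (m1 XOR k) XOR (m2 XOR k).
Step 2: By XOR associativity/commutativity: = m1 XOR m2 XOR k XOR k = m1 XOR m2.
Step 3: 11101111 XOR 01000000 = 10101111 = 175.
Step 4: The key cancels out! An attacker learns m1 XOR m2 = 175, revealing the relationship between plaintexts.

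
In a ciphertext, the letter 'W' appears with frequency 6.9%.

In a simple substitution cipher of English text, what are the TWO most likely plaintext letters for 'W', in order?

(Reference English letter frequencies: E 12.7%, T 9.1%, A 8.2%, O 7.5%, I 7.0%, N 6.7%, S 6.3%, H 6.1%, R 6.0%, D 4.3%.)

Step 1: Observed frequency of 'W' is 6.9%.
Step 2: Compute distances to each reference frequency and sort:
  I (7.0%): difference = 0.1% <-- BEST
  N (6.7%): difference = 0.2% <-- RUNNER-UP
  O (7.5%): difference = 0.6%
  S (6.3%): difference = 0.6%
  H (6.1%): difference = 0.8%
Step 3: Most likely is 'I' (7.0%, diff 0.1%); second most likely is 'N' (6.7%, diff 0.2%).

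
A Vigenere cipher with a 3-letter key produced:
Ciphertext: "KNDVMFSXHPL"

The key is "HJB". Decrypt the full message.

Step 1: Key 'HJB' has length 3. Extended key: HJBHJBHJBHJ
Step 2: Decrypt each position:
  K(10) - H(7) = 3 = D
  N(13) - J(9) = 4 = E
  D(3) - B(1) = 2 = C
  V(21) - H(7) = 14 = O
  M(12) - J(9) = 3 = D
  F(5) - B(1) = 4 = E
  S(18) - H(7) = 11 = L
  X(23) - J(9) = 14 = O
  H(7) - B(1) = 6 = G
  P(15) - H(7) = 8 = I
  L(11) - J(9) = 2 = C
Plaintext: DECODELOGIC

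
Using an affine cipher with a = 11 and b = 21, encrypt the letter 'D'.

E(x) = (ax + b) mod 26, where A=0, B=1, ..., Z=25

Step 1: Convert 'D' to number: x = 3.
Step 2: E(3) = (11 * 3 + 21) mod 26 = 54 mod 26 = 2.
Step 3: Convert 2 back to letter: C.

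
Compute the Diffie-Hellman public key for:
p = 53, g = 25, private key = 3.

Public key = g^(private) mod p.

Step 1: A = g^a mod p = 25^3 mod 53.
  25^1 mod 53 = 25
  25^2 mod 53 = (25 * 25) mod 53 = 42
  25^3 mod 53 = (42 * 25) mod 53 = 43
Result: A = 43.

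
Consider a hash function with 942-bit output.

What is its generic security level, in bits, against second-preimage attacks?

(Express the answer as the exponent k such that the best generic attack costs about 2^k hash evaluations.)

Step 1: The hash has a 942-bit output.
Step 2: Second-preimage resistance means: given a specific input x, it should be infeasible to find a different y with h(y) = h(x).
With a 942-bit output, a generic search for a second preimage costs about 2^942 evaluations (each trial matches the fixed target with probability 2^-942).
Step 3: Security level = 942 bits.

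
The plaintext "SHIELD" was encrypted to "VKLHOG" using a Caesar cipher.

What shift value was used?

Step 1: Compare first letters: S (position 18) -> V (position 21).
Step 2: Shift = (21 - 18) mod 26 = 3.
The shift value is 3.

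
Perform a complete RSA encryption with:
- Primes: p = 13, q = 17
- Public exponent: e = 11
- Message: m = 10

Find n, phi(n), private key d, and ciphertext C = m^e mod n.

Step 1: n = 13 * 17 = 221.
Step 2: phi(n) = (13-1)(17-1) = 12 * 16 = 192.
Step 3: Find d = 11^(-1) mod 192 = 35.
  Verify: 11 * 35 = 385 = 1 (mod 192).
Step 4: C = 10^11 mod 221 = 173.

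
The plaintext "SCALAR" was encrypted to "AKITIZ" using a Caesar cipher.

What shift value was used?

Step 1: Compare first letters: S (position 18) -> A (position 0).
Step 2: Shift = (0 - 18) mod 26 = 8.
The shift value is 8.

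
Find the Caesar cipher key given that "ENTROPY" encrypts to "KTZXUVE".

Step 1: Compare first letters: E (position 4) -> K (position 10).
Step 2: Shift = (10 - 4) mod 26 = 6.
The shift value is 6.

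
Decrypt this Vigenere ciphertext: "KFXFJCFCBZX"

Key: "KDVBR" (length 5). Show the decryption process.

Step 1: Key 'KDVBR' has length 5. Extended key: KDVBRKDVBRK
Step 2: Decrypt each position:
  K(10) - K(10) = 0 = A
  F(5) - D(3) = 2 = C
  X(23) - V(21) = 2 = C
  F(5) - B(1) = 4 = E
  J(9) - R(17) = 18 = S
  C(2) - K(10) = 18 = S
  F(5) - D(3) = 2 = C
  C(2) - V(21) = 7 = H
  B(1) - B(1) = 0 = A
  Z(25) - R(17) = 8 = I
  X(23) - K(10) = 13 = N
Plaintext: ACCESSCHAIN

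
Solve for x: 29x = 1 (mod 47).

Step 1: We need x such that 29 * x = 1 (mod 47).
Step 2: Using the extended Euclidean algorithm or trial:
  29 * 13 = 377 = 8 * 47 + 1.
Step 3: Since 377 mod 47 = 1, the inverse is x = 13.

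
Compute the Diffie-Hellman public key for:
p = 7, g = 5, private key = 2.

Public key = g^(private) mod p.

Step 1: A = g^a mod p = 5^2 mod 7.
  5^1 mod 7 = 5
  5^2 mod 7 = (5 * 5) mod 7 = 4
Result: A = 4.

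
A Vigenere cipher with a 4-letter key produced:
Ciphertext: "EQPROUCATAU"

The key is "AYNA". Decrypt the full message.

Step 1: Key 'AYNA' has length 4. Extended key: AYNAAYNAAYN
Step 2: Decrypt each position:
  E(4) - A(0) = 4 = E
  Q(16) - Y(24) = 18 = S
  P(15) - N(13) = 2 = C
  R(17) - A(0) = 17 = R
  O(14) - A(0) = 14 = O
  U(20) - Y(24) = 22 = W
  C(2) - N(13) = 15 = P
  A(0) - A(0) = 0 = A
  T(19) - A(0) = 19 = T
  A(0) - Y(24) = 2 = C
  U(20) - N(13) = 7 = H
Plaintext: ESCROWPATCH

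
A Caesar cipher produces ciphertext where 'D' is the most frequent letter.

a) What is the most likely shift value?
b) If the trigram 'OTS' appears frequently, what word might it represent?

Step 1: In English, 'E' is the most frequent letter (12.7%).
Step 2: The most frequent ciphertext letter is 'D' (position 3).
Step 3: Shift = (3 - 4) mod 26 = 25.
Step 4: Decrypt 'OTS' by shifting back 25:
  O -> P
  T -> U
  S -> T
Step 5: 'OTS' decrypts to 'PUT'.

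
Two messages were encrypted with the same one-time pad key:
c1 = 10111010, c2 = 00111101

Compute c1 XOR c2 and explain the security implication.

Step 1: c1 XOR c2 = (m1 XOR k) XOR (m2 XOR k).
Step 2: By XOR associativity/commutativity: = m1 XOR m2 XOR k XOR k = m1 XOR m2.
Step 3: 10111010 XOR 00111101 = 10000111 = 135.
Step 4: The key cancels out! An attacker learns m1 XOR m2 = 135, revealing the relationship between plaintexts.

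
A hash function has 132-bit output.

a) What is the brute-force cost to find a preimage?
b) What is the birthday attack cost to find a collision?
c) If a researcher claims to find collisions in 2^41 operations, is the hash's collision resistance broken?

Step 1: Preimage resistance requires brute-force of 2^132 operations.
Step 2: Collision resistance (birthday bound) = 2^(132/2) = 2^66.
Step 3: The claimed attack costs 2^41 operations.
Step 4: Since 2^41 < 2^66, the claimed attack beats the generic birthday bound, so collision resistance is broken.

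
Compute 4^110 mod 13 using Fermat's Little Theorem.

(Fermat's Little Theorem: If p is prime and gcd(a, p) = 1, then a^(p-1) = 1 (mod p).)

Step 1: Since 13 is prime, by Fermat's Little Theorem: 4^12 = 1 (mod 13).
Step 2: Reduce exponent: 110 mod 12 = 2.
Step 3: So 4^110 = 4^2 (mod 13).
Step 4: 4^2 mod 13 = 3.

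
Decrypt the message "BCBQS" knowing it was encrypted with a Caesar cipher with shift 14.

Step 1: Reverse the shift by subtracting 14 from each letter position.
  B (position 1) -> position (1-14) mod 26 = 13 -> N
  C (position 2) -> position (2-14) mod 26 = 14 -> O
  B (position 1) -> position (1-14) mod 26 = 13 -> N
  Q (position 16) -> position (16-14) mod 26 = 2 -> C
  S (position 18) -> position (18-14) mod 26 = 4 -> E
Decrypted message: NONCE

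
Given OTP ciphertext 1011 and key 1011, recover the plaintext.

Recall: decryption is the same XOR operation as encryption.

Step 1: XOR ciphertext with key:
  Ciphertext: 1011
  Key:        1011
  XOR:        0000
Step 2: Plaintext = 0000 = 0 in decimal.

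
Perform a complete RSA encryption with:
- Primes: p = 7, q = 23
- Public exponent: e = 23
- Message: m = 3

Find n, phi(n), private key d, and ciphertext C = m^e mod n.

Step 1: n = 7 * 23 = 161.
Step 2: phi(n) = (7-1)(23-1) = 6 * 22 = 132.
Step 3: Find d = 23^(-1) mod 132 = 23.
  Verify: 23 * 23 = 529 = 1 (mod 132).
Step 4: C = 3^23 mod 161 = 26.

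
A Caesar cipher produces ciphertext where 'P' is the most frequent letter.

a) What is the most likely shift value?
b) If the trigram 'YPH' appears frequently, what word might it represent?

Step 1: In English, 'E' is the most frequent letter (12.7%).
Step 2: The most frequent ciphertext letter is 'P' (position 15).
Step 3: Shift = (15 - 4) mod 26 = 11.
Step 4: Decrypt 'YPH' by shifting back 11:
  Y -> N
  P -> E
  H -> W
Step 5: 'YPH' decrypts to 'NEW'.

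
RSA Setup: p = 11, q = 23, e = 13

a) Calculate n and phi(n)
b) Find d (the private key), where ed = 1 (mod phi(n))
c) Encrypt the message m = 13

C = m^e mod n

Step 1: n = 11 * 23 = 253.
Step 2: phi(n) = (11-1)(23-1) = 10 * 22 = 220.
Step 3: Find d = 13^(-1) mod 220 = 17.
  Verify: 13 * 17 = 221 = 1 (mod 220).
Step 4: C = 13^13 mod 253 = 8.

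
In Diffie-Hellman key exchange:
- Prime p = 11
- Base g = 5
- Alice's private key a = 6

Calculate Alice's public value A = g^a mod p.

Step 1: A = g^a mod p = 5^6 mod 11.
  5^1 mod 11 = 5
  5^2 mod 11 = (5 * 5) mod 11 = 3
  5^3 mod 11 = (3 * 5) mod 11 = 4
  5^4 mod 11 = (4 * 5) mod 11 = 9
  5^5 mod 11 = (9 * 5) mod 11 = 1
  5^6 mod 11 = (1 * 5) mod 11 = 5
Result: A = 5.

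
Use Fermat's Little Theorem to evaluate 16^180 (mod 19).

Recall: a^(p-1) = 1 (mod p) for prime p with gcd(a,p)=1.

Step 1: Since 19 is prime, by Fermat's Little Theorem: 16^18 = 1 (mod 19).
Step 2: Reduce exponent: 180 mod 18 = 0.
Step 3: So 16^180 = 16^0 (mod 19).
Step 4: 16^0 mod 19 = 1.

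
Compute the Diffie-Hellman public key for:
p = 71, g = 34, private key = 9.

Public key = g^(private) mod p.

Step 1: A = g^a mod p = 34^9 mod 71.
  34^1 mod 71 = 34
  34^2 mod 71 = (34 * 34) mod 71 = 20
  34^3 mod 71 = (20 * 34) mod 71 = 41
  34^4 mod 71 = (41 * 34) mod 71 = 45
  34^5 mod 71 = (45 * 34) mod 71 = 39
  34^6 mod 71 = (39 * 34) mod 71 = 48
  34^7 mod 71 = (48 * 34) mod 71 = 70
  34^8 mod 71 = (70 * 34) mod 71 = 37
  34^9 mod 71 = (37 * 34) mod 71 = 51
Result: A = 51.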